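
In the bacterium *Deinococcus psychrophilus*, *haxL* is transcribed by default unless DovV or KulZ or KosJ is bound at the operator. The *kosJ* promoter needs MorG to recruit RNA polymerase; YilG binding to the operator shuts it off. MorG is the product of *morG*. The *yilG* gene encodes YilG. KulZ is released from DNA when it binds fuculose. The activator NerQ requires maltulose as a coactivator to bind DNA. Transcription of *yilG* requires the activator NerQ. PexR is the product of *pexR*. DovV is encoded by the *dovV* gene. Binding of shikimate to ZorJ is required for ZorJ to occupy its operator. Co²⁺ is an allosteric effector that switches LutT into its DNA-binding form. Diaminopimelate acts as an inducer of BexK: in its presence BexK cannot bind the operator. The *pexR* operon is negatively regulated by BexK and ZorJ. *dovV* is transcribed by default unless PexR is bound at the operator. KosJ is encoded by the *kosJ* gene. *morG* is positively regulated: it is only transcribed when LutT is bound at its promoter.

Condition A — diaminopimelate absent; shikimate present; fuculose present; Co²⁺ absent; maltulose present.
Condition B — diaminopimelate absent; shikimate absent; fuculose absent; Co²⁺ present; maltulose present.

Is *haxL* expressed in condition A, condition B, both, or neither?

Condition A:
Diaminopimelate is absent, so BexK is active.
Shikimate is present, so ZorJ is active.
With repressor BexK bound, *pexR* is not transcribed.
So PexR is not produced.
With no repressor bound, *dovV* is transcribed.
So DovV is produced and active.
Fuculose is present, so KulZ is inactive.
Co²⁺ is absent, so LutT is inactive.
Required activator LutT is absent, so *morG* is not transcribed.
So MorG is not produced.
Maltulose is present, so NerQ is active.
No repressor is bound and NerQ is active, so *yilG* is transcribed.
So YilG is produced and active.
With repressor YilG bound, *kosJ* is not transcribed.
So KosJ is not produced.
With repressor DovV bound, *haxL* is not transcribed.
→ *haxL* is OFF in A.
Condition B:
Diaminopimelate is absent, so BexK is active.
Shikimate is absent, so ZorJ is inactive.
With repressor BexK bound, *pexR* is not transcribed.
So PexR is not produced.
With no repressor bound, *dovV* is transcribed.
So DovV is produced and active.
Fuculose is absent, so KulZ is active.
Co²⁺ is present, so LutT is active.
No repressor is bound and LutT is active, so *morG* is transcribed.
So MorG is produced and active.
Maltulose is present, so NerQ is active.
No repressor is bound and NerQ is active, so *yilG* is transcribed.
So YilG is produced and active.
With repressor YilG bound, *kosJ* is not transcribed.
So KosJ is not produced.
With repressor DovV bound, *haxL* is not transcribed.
→ *haxL* is OFF in B.

neither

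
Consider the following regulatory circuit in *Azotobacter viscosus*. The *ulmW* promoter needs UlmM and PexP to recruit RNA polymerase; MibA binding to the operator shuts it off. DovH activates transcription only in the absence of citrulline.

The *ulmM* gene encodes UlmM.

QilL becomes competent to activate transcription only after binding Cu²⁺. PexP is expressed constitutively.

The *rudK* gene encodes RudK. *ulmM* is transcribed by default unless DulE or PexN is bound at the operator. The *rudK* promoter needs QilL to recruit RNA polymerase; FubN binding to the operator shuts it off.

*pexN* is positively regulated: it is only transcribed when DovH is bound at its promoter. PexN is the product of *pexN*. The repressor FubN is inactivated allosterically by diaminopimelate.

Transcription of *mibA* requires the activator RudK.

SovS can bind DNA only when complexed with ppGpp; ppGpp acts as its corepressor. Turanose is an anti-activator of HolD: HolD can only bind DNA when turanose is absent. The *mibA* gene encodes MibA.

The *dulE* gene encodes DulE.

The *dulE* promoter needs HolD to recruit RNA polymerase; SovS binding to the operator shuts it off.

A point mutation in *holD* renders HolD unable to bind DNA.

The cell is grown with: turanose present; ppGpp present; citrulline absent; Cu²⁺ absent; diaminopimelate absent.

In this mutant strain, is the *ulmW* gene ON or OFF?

ppGpp is present, so SovS is active.
HolD is non-functional in this strain, so it has no effect.
With repressor SovS bound, *dulE* is not transcribed.
So DulE is not produced.
Citrulline is absent, so DovH is active.
No repressor is bound and DovH is active, so *pexN* is transcribed.
So PexN is produced and active.
With repressor PexN bound, *ulmM* is not transcribed.
So UlmM is not produced.
PexP is produced constitutively and is active.
Diaminopimelate is absent, so FubN is active.
Cu²⁺ is absent, so QilL is inactive.
With repressor FubN bound, *rudK* is not transcribed.
So RudK is not produced.
Required activator RudK is absent, so *mibA* is not transcribed.
So MibA is not produced.
Required activator UlmM is absent, so *ulmW* is not transcribed.

OFF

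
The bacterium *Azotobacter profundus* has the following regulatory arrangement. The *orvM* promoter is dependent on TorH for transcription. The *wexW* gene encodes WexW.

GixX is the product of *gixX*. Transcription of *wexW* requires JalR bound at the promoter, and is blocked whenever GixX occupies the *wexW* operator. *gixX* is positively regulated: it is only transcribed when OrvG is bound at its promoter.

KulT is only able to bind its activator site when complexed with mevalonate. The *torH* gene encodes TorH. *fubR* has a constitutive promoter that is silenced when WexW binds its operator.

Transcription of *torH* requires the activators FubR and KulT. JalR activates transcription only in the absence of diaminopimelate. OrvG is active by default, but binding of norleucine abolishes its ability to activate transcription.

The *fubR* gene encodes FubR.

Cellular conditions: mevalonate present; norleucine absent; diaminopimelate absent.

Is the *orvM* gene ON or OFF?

ON

Norleucine is absent, so OrvG is active.
No repressor is bound and OrvG is active, so *gixX* is transcribed.
So GixX is produced and active.
Diaminopimelate is absent, so JalR is active.
With repressor GixX bound, *wexW* is not transcribed.
So WexW is not produced.
With no repressor bound, *fubR* is transcribed.
So FubR is produced and active.
Mevalonate is present, so KulT is active.
No repressor is bound and FubR and KulT are active, so *torH* is transcribed.
So TorH is produced and active.
No repressor is bound and TorH is active, so *orvM* is transcribed.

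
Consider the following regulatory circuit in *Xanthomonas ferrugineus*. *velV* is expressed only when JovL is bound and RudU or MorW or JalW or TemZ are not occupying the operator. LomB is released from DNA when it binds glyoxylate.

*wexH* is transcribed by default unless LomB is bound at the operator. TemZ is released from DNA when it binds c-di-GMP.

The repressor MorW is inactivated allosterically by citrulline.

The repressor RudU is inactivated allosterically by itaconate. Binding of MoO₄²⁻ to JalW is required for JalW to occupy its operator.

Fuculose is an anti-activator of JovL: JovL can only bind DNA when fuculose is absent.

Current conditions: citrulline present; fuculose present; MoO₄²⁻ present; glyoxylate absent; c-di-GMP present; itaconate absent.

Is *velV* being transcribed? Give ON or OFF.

OFF

Itaconate is absent, so RudU is active.
Fuculose is present, so JovL is inactive.
Citrulline is present, so MorW is inactive.
MoO₄²⁻ is present, so JalW is active.
c-di-GMP is present, so TemZ is inactive.
With repressor RudU bound, *velV* is not transcribed.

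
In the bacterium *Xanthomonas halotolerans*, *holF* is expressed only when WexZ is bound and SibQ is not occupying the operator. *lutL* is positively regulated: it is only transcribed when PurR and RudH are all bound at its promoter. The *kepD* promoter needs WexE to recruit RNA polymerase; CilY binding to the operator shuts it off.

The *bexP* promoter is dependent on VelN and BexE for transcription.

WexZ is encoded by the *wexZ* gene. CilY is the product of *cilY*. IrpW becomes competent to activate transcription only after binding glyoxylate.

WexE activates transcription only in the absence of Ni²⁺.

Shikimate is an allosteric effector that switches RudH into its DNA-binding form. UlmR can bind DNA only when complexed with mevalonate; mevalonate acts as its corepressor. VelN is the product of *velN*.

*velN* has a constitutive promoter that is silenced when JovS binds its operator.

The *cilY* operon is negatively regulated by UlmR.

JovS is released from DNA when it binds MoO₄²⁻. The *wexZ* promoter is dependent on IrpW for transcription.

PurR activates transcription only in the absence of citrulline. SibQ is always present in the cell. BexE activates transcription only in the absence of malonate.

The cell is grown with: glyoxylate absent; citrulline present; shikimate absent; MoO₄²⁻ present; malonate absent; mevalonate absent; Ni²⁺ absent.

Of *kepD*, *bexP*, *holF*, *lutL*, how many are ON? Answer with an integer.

1

Mevalonate is absent, so UlmR is inactive.
With no repressor bound, *cilY* is transcribed.
So CilY is produced and active.
Ni²⁺ is absent, so WexE is active.
With repressor CilY bound, *kepD* is not transcribed.
→ *kepD* is OFF.
MoO₄²⁻ is present, so JovS is inactive.
With no repressor bound, *velN* is transcribed.
So VelN is produced and active.
Malonate is absent, so BexE is active.
No repressor is bound and VelN and BexE are active, so *bexP* is transcribed.
→ *bexP* is ON.
Glyoxylate is absent, so IrpW is inactive.
Required activator IrpW is absent, so *wexZ* is not transcribed.
So WexZ is not produced.
SibQ is produced constitutively and is active.
With repressor SibQ bound, *holF* is not transcribed.
→ *holF* is OFF.
Citrulline is present, so PurR is inactive.
Shikimate is absent, so RudH is inactive.
Required activator PurR is absent, so *lutL* is not transcribed.
→ *lutL* is OFF.
1 of the 4 genes is transcribed.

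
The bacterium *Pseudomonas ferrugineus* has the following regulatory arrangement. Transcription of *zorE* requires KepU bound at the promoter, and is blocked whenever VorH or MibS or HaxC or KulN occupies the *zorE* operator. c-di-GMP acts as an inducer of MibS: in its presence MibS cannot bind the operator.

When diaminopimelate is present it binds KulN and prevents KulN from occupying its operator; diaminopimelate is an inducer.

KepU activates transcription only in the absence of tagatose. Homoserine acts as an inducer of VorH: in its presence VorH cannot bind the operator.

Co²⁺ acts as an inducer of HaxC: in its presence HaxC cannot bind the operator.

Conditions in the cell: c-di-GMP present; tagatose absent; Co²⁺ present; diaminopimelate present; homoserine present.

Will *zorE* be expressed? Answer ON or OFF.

Homoserine is present, so VorH is inactive.
Tagatose is absent, so KepU is active.
c-di-GMP is present, so MibS is inactive.
Co²⁺ is present, so HaxC is inactive.
Diaminopimelate is present, so KulN is inactive.
No repressor is bound and KepU is active, so *zorE* is transcribed.

ON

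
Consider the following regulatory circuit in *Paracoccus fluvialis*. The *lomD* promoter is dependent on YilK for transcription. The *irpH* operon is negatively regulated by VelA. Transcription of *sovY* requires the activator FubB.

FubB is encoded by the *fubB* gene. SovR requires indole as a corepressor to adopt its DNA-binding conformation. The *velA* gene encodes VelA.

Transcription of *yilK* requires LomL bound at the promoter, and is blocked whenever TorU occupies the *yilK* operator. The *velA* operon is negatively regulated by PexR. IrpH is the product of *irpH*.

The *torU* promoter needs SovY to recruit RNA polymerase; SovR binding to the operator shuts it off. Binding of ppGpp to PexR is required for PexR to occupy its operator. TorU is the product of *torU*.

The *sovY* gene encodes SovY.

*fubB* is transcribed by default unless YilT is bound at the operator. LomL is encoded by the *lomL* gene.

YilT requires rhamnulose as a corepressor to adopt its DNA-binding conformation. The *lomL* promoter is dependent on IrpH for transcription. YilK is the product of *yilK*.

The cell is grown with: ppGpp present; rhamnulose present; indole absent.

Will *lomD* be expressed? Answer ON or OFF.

ON

Rhamnulose is present, so YilT is active.
With repressor YilT bound, *fubB* is not transcribed.
So FubB is not produced.
Required activator FubB is absent, so *sovY* is not transcribed.
So SovY is not produced.
Indole is absent, so SovR is inactive.
Required activator SovY is absent, so *torU* is not transcribed.
So TorU is not produced.
ppGpp is present, so PexR is active.
With repressor PexR bound, *velA* is not transcribed.
So VelA is not produced.
With no repressor bound, *irpH* is transcribed.
So IrpH is produced and active.
No repressor is bound and IrpH is active, so *lomL* is transcribed.
So LomL is produced and active.
No repressor is bound and LomL is active, so *yilK* is transcribed.
So YilK is produced and active.
No repressor is bound and YilK is active, so *lomD* is transcribed.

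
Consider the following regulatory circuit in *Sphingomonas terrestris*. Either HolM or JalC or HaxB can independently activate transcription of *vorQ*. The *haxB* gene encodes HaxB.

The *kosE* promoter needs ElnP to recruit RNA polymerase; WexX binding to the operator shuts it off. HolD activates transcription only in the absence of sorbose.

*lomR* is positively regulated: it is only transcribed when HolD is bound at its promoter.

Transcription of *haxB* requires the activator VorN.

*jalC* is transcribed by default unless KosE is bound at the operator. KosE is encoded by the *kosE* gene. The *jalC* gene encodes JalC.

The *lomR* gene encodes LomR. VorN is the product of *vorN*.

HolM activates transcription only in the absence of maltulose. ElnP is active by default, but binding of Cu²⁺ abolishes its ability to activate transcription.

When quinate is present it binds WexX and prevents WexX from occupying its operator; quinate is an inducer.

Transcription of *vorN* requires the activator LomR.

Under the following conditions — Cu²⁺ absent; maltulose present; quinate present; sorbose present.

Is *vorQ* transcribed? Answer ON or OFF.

OFF

Maltulose is present, so HolM is inactive.
Quinate is present, so WexX is inactive.
Cu²⁺ is absent, so ElnP is active.
No repressor is bound and ElnP is active, so *kosE* is transcribed.
So KosE is produced and active.
With repressor KosE bound, *jalC* is not transcribed.
So JalC is not produced.
Sorbose is present, so HolD is inactive.
Required activator HolD is absent, so *lomR* is not transcribed.
So LomR is not produced.
Required activator LomR is absent, so *vorN* is not transcribed.
So VorN is not produced.
Required activator VorN is absent, so *haxB* is not transcribed.
So HaxB is not produced.
No activator is available at the *vorQ* promoter, so *vorQ* is not transcribed.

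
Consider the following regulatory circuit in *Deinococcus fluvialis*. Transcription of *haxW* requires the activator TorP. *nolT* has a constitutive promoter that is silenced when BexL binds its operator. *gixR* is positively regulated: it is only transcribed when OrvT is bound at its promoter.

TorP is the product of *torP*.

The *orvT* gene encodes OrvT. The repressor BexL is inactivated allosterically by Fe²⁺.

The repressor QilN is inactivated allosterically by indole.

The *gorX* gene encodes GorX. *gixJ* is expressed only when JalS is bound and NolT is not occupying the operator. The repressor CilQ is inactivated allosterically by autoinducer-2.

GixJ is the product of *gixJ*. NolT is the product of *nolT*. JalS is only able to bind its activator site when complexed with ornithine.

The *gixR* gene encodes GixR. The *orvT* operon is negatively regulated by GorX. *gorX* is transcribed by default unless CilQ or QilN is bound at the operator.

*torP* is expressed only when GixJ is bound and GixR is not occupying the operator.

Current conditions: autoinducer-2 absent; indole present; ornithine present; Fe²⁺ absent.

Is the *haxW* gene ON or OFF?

Autoinducer-2 is absent, so CilQ is active.
Indole is present, so QilN is inactive.
With repressor CilQ bound, *gorX* is not transcribed.
So GorX is not produced.
With no repressor bound, *orvT* is transcribed.
So OrvT is produced and active.
No repressor is bound and OrvT is active, so *gixR* is transcribed.
So GixR is produced and active.
Fe²⁺ is absent, so BexL is active.
With repressor BexL bound, *nolT* is not transcribed.
So NolT is not produced.
Ornithine is present, so JalS is active.
No repressor is bound and JalS is active, so *gixJ* is transcribed.
So GixJ is produced and active.
With repressor GixR bound, *torP* is not transcribed.
So TorP is not produced.
Required activator TorP is absent, so *haxW* is not transcribed.

OFF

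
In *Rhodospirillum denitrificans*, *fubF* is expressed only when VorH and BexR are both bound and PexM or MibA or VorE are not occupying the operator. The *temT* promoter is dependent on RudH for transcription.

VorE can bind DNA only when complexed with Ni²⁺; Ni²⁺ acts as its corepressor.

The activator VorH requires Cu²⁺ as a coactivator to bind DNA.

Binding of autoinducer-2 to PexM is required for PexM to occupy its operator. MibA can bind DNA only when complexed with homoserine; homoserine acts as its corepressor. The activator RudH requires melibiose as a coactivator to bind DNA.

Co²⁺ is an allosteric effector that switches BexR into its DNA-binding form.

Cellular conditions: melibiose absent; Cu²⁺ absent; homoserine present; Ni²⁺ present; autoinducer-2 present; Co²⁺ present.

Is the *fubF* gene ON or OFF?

Cu²⁺ is absent, so VorH is inactive.
Co²⁺ is present, so BexR is active.
Autoinducer-2 is present, so PexM is active.
Homoserine is present, so MibA is active.
Ni²⁺ is present, so VorE is active.
With repressor PexM bound, *fubF* is not transcribed.

OFF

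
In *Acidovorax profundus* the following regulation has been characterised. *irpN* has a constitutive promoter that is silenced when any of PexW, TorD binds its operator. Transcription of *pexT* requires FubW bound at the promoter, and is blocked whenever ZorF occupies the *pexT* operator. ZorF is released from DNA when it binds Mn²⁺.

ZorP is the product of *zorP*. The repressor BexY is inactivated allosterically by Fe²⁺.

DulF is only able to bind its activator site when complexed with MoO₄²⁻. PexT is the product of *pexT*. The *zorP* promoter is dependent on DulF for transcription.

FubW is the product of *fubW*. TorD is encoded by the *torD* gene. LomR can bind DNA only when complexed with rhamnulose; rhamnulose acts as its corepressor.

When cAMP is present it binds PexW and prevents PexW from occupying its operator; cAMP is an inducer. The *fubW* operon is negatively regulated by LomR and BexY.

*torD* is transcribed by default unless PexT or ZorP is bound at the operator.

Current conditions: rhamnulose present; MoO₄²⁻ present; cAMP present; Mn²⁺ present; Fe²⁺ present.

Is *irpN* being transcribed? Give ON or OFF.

cAMP is present, so PexW is inactive.
Rhamnulose is present, so LomR is active.
Fe²⁺ is present, so BexY is inactive.
With repressor LomR bound, *fubW* is not transcribed.
So FubW is not produced.
Mn²⁺ is present, so ZorF is inactive.
Required activator FubW is absent, so *pexT* is not transcribed.
So PexT is not produced.
MoO₄²⁻ is present, so DulF is active.
No repressor is bound and DulF is active, so *zorP* is transcribed.
So ZorP is produced and active.
With repressor ZorP bound, *torD* is not transcribed.
So TorD is not produced.
With no repressor bound, *irpN* is transcribed.

ON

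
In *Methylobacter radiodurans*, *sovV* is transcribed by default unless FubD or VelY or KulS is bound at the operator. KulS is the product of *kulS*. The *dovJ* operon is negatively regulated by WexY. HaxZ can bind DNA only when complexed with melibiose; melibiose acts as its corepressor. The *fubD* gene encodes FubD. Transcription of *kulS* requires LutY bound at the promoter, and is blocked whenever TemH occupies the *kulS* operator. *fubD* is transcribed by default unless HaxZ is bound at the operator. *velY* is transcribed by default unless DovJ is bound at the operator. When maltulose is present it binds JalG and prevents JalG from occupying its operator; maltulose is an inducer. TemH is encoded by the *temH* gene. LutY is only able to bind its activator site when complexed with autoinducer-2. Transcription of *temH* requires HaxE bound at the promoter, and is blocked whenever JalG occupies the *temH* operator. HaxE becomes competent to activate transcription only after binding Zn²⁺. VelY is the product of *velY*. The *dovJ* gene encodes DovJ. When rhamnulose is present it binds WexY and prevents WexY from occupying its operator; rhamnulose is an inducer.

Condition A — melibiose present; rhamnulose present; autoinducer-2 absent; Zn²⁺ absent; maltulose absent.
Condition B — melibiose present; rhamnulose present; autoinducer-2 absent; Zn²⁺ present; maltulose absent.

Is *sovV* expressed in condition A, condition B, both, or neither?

Condition A:
Melibiose is present, so HaxZ is active.
With repressor HaxZ bound, *fubD* is not transcribed.
So FubD is not produced.
Rhamnulose is present, so WexY is inactive.
With no repressor bound, *dovJ* is transcribed.
So DovJ is produced and active.
With repressor DovJ bound, *velY* is not transcribed.
So VelY is not produced.
Autoinducer-2 is absent, so LutY is inactive.
Zn²⁺ is absent, so HaxE is inactive.
Maltulose is absent, so JalG is active.
With repressor JalG bound, *temH* is not transcribed.
So TemH is not produced.
Required activator LutY is absent, so *kulS* is not transcribed.
So KulS is not produced.
With no repressor bound, *sovV* is transcribed.
→ *sovV* is ON in A.
Condition B:
Melibiose is present, so HaxZ is active.
With repressor HaxZ bound, *fubD* is not transcribed.
So FubD is not produced.
Rhamnulose is present, so WexY is inactive.
With no repressor bound, *dovJ* is transcribed.
So DovJ is produced and active.
With repressor DovJ bound, *velY* is not transcribed.
So VelY is not produced.
Autoinducer-2 is absent, so LutY is inactive.
Zn²⁺ is present, so HaxE is active.
Maltulose is absent, so JalG is active.
With repressor JalG bound, *temH* is not transcribed.
So TemH is not produced.
Required activator LutY is absent, so *kulS* is not transcribed.
So KulS is not produced.
With no repressor bound, *sovV* is transcribed.
→ *sovV* is ON in B.

both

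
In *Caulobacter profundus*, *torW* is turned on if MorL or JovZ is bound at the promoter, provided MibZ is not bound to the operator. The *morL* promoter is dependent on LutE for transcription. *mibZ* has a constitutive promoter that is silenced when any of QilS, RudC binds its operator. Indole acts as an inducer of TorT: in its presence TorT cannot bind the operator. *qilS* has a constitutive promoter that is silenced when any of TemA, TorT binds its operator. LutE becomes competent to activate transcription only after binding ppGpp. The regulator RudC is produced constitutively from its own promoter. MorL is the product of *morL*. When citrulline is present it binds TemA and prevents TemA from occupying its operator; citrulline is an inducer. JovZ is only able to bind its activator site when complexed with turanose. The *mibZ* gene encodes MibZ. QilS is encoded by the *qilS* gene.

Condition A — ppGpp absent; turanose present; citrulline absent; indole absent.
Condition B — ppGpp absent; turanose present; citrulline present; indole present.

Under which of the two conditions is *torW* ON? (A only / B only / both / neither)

Condition A:
ppGpp is absent, so LutE is inactive.
Required activator LutE is absent, so *morL* is not transcribed.
So MorL is not produced.
Turanose is present, so JovZ is active.
Citrulline is absent, so TemA is active.
Indole is absent, so TorT is active.
With repressor TemA bound, *qilS* is not transcribed.
So QilS is not produced.
RudC is produced constitutively and is active.
With repressor RudC bound, *mibZ* is not transcribed.
So MibZ is not produced.
Activator JovZ is present, so *torW* is transcribed.
→ *torW* is ON in A.
Condition B:
ppGpp is absent, so LutE is inactive.
Required activator LutE is absent, so *morL* is not transcribed.
So MorL is not produced.
Turanose is present, so JovZ is active.
Citrulline is present, so TemA is inactive.
Indole is present, so TorT is inactive.
With no repressor bound, *qilS* is transcribed.
So QilS is produced and active.
RudC is produced constitutively and is active.
With repressor QilS bound, *mibZ* is not transcribed.
So MibZ is not produced.
Activator JovZ is present, so *torW* is transcribed.
→ *torW* is ON in B.

both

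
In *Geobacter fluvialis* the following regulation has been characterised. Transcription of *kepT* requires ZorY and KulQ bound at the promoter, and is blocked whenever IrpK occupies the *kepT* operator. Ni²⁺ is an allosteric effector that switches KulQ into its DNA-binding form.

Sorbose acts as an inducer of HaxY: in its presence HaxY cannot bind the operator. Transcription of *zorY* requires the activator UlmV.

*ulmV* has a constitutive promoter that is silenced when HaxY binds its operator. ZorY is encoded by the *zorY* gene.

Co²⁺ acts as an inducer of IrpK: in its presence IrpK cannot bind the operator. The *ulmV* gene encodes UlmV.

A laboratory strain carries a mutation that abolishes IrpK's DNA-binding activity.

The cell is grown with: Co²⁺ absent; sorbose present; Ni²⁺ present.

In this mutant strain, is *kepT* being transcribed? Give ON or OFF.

ON

Sorbose is present, so HaxY is inactive.
With no repressor bound, *ulmV* is transcribed.
So UlmV is produced and active.
No repressor is bound and UlmV is active, so *zorY* is transcribed.
So ZorY is produced and active.
Ni²⁺ is present, so KulQ is active.
IrpK is non-functional in this strain, so it has no effect.
No repressor is bound and ZorY and KulQ are active, so *kepT* is transcribed.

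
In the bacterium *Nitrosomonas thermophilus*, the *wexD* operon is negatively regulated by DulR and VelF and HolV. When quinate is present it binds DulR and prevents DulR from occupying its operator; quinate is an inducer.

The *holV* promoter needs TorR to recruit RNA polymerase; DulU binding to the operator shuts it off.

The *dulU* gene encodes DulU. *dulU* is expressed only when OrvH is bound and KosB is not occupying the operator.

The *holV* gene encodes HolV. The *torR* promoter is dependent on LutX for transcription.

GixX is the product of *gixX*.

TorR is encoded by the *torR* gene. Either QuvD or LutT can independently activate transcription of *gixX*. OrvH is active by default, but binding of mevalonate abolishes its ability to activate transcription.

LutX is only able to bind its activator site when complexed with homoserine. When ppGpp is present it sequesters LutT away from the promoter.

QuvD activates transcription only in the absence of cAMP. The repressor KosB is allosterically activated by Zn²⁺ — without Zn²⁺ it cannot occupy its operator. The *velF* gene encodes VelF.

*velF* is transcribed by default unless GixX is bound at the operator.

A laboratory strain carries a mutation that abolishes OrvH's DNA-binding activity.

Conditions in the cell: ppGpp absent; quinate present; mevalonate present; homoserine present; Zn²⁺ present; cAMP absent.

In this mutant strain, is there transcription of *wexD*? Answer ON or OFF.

OFF

Quinate is present, so DulR is inactive.
cAMP is absent, so QuvD is active.
ppGpp is absent, so LutT is active.
Activator QuvD is present, so *gixX* is transcribed.
So GixX is produced and active.
With repressor GixX bound, *velF* is not transcribed.
So VelF is not produced.
Zn²⁺ is present, so KosB is active.
OrvH is non-functional in this strain, so it has no effect.
With repressor KosB bound, *dulU* is not transcribed.
So DulU is not produced.
Homoserine is present, so LutX is active.
No repressor is bound and LutX is active, so *torR* is transcribed.
So TorR is produced and active.
No repressor is bound and TorR is active, so *holV* is transcribed.
So HolV is produced and active.
With repressor HolV bound, *wexD* is not transcribed.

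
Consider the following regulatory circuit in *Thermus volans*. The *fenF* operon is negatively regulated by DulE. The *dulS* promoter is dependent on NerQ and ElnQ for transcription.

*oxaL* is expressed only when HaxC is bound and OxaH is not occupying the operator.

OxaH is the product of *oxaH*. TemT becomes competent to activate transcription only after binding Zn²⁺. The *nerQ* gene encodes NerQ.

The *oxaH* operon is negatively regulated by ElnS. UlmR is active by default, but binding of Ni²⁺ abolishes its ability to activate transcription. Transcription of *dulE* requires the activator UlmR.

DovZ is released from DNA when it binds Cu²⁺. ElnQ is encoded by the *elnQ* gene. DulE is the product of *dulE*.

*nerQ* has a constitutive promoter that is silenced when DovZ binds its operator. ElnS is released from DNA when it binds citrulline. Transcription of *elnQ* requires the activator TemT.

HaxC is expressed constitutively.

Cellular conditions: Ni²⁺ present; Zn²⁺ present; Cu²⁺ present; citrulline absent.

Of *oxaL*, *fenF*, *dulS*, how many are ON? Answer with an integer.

3

Citrulline is absent, so ElnS is active.
With repressor ElnS bound, *oxaH* is not transcribed.
So OxaH is not produced.
HaxC is produced constitutively and is active.
No repressor is bound and HaxC is active, so *oxaL* is transcribed.
→ *oxaL* is ON.
Ni²⁺ is present, so UlmR is inactive.
Required activator UlmR is absent, so *dulE* is not transcribed.
So DulE is not produced.
With no repressor bound, *fenF* is transcribed.
→ *fenF* is ON.
Cu²⁺ is present, so DovZ is inactive.
With no repressor bound, *nerQ* is transcribed.
So NerQ is produced and active.
Zn²⁺ is present, so TemT is active.
No repressor is bound and TemT is active, so *elnQ* is transcribed.
So ElnQ is produced and active.
No repressor is bound and NerQ and ElnQ are active, so *dulS* is transcribed.
→ *dulS* is ON.
3 of the 3 genes are transcribed.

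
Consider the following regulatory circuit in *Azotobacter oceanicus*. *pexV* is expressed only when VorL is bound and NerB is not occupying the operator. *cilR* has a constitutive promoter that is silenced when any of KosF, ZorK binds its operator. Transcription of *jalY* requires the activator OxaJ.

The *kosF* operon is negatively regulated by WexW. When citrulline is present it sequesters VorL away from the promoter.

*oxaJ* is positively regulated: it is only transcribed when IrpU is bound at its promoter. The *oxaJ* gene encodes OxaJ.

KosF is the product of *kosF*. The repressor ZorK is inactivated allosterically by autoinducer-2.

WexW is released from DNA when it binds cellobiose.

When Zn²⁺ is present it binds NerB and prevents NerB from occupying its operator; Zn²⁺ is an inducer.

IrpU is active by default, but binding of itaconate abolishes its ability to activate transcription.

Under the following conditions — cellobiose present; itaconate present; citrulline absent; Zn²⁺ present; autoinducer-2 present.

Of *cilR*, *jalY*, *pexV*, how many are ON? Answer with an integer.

Cellobiose is present, so WexW is inactive.
With no repressor bound, *kosF* is transcribed.
So KosF is produced and active.
Autoinducer-2 is present, so ZorK is inactive.
With repressor KosF bound, *cilR* is not transcribed.
→ *cilR* is OFF.
Itaconate is present, so IrpU is inactive.
Required activator IrpU is absent, so *oxaJ* is not transcribed.
So OxaJ is not produced.
Required activator OxaJ is absent, so *jalY* is not transcribed.
→ *jalY* is OFF.
Citrulline is absent, so VorL is active.
Zn²⁺ is present, so NerB is inactive.
No repressor is bound and VorL is active, so *pexV* is transcribed.
→ *pexV* is ON.
1 of the 3 genes is transcribed.

1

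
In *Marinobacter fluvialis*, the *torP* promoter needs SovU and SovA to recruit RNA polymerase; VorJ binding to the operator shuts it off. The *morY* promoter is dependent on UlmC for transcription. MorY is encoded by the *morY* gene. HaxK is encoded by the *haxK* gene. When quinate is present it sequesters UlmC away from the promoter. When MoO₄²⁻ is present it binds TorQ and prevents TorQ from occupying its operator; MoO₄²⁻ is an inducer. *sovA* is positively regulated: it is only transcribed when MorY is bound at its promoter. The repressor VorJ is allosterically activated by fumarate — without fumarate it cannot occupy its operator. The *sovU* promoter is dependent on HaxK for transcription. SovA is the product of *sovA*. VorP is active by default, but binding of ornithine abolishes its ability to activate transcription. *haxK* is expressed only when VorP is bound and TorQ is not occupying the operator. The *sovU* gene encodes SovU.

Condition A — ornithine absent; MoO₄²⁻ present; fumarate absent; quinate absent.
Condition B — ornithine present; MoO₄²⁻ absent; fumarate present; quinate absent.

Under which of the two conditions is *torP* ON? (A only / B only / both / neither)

Condition A:
Ornithine is absent, so VorP is active.
MoO₄²⁻ is present, so TorQ is inactive.
No repressor is bound and VorP is active, so *haxK* is transcribed.
So HaxK is produced and active.
No repressor is bound and HaxK is active, so *sovU* is transcribed.
So SovU is produced and active.
Fumarate is absent, so VorJ is inactive.
Quinate is absent, so UlmC is active.
No repressor is bound and UlmC is active, so *morY* is transcribed.
So MorY is produced and active.
No repressor is bound and MorY is active, so *sovA* is transcribed.
So SovA is produced and active.
No repressor is bound and SovU and SovA are active, so *torP* is transcribed.
→ *torP* is ON in A.
Condition B:
Ornithine is present, so VorP is inactive.
MoO₄²⁻ is absent, so TorQ is active.
With repressor TorQ bound, *haxK* is not transcribed.
So HaxK is not produced.
Required activator HaxK is absent, so *sovU* is not transcribed.
So SovU is not produced.
Fumarate is present, so VorJ is active.
Quinate is absent, so UlmC is active.
No repressor is bound and UlmC is active, so *morY* is transcribed.
So MorY is produced and active.
No repressor is bound and MorY is active, so *sovA* is transcribed.
So SovA is produced and active.
With repressor VorJ bound, *torP* is not transcribed.
→ *torP* is OFF in B.

A only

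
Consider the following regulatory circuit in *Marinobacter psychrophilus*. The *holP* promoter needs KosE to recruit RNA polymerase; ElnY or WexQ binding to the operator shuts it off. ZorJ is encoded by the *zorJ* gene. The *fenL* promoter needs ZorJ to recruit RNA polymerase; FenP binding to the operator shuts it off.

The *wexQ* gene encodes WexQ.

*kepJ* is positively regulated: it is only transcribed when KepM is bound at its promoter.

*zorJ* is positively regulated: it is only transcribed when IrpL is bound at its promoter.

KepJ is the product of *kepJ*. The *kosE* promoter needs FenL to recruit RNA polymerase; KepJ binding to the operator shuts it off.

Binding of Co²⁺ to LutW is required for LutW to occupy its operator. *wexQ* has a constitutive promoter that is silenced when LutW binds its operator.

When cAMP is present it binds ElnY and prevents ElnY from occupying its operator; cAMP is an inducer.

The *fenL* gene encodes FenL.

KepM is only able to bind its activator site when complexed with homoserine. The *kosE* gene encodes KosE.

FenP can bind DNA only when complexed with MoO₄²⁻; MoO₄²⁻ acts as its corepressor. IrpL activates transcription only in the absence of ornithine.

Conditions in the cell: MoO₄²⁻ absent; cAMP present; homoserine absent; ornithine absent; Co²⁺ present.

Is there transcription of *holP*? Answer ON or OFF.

ON

cAMP is present, so ElnY is inactive.
Co²⁺ is present, so LutW is active.
With repressor LutW bound, *wexQ* is not transcribed.
So WexQ is not produced.
Homoserine is absent, so KepM is inactive.
Required activator KepM is absent, so *kepJ* is not transcribed.
So KepJ is not produced.
Ornithine is absent, so IrpL is active.
No repressor is bound and IrpL is active, so *zorJ* is transcribed.
So ZorJ is produced and active.
MoO₄²⁻ is absent, so FenP is inactive.
No repressor is bound and ZorJ is active, so *fenL* is transcribed.
So FenL is produced and active.
No repressor is bound and FenL is active, so *kosE* is transcribed.
So KosE is produced and active.
No repressor is bound and KosE is active, so *holP* is transcribed.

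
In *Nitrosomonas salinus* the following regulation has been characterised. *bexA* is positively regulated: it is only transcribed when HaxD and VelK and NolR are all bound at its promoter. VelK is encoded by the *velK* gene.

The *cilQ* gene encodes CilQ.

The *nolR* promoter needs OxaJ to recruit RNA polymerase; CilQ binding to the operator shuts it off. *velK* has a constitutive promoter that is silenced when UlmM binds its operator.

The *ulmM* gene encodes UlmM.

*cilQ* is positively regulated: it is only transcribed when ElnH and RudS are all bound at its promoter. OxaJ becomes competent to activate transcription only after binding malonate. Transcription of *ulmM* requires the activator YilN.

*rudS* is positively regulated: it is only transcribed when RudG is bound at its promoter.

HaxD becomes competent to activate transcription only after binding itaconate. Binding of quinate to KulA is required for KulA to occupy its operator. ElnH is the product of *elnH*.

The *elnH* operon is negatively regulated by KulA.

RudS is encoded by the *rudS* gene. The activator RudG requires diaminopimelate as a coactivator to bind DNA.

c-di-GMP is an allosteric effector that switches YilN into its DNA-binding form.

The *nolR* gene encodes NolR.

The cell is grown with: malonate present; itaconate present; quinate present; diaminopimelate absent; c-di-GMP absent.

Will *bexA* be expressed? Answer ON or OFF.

Itaconate is present, so HaxD is active.
c-di-GMP is absent, so YilN is inactive.
Required activator YilN is absent, so *ulmM* is not transcribed.
So UlmM is not produced.
With no repressor bound, *velK* is transcribed.
So VelK is produced and active.
Quinate is present, so KulA is active.
With repressor KulA bound, *elnH* is not transcribed.
So ElnH is not produced.
Diaminopimelate is absent, so RudG is inactive.
Required activator RudG is absent, so *rudS* is not transcribed.
So RudS is not produced.
Required activator ElnH is absent, so *cilQ* is not transcribed.
So CilQ is not produced.
Malonate is present, so OxaJ is active.
No repressor is bound and OxaJ is active, so *nolR* is transcribed.
So NolR is produced and active.
No repressor is bound and HaxD and VelK and NolR are active, so *bexA* is transcribed.

ON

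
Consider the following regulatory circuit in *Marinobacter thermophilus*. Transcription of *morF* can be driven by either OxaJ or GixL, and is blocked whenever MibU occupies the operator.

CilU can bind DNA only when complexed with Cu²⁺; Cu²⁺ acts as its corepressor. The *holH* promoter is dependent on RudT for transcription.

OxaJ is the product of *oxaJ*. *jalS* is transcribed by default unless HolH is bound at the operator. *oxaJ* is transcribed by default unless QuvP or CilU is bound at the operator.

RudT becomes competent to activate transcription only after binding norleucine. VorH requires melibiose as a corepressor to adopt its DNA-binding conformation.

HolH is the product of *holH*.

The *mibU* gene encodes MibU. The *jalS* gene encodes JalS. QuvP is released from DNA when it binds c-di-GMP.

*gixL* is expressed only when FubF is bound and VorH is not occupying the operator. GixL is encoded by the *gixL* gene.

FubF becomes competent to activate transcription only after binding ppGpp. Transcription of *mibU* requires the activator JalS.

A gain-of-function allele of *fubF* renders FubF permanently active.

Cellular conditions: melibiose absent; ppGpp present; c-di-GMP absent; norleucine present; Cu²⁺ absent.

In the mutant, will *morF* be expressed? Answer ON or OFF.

ON

c-di-GMP is absent, so QuvP is active.
Cu²⁺ is absent, so CilU is inactive.
With repressor QuvP bound, *oxaJ* is not transcribed.
So OxaJ is not produced.
Norleucine is present, so RudT is active.
No repressor is bound and RudT is active, so *holH* is transcribed.
So HolH is produced and active.
With repressor HolH bound, *jalS* is not transcribed.
So JalS is not produced.
Required activator JalS is absent, so *mibU* is not transcribed.
So MibU is not produced.
Melibiose is absent, so VorH is inactive.
FubF is constitutively active in this strain.
No repressor is bound and FubF is active, so *gixL* is transcribed.
So GixL is produced and active.
Activator GixL is present, so *morF* is transcribed.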